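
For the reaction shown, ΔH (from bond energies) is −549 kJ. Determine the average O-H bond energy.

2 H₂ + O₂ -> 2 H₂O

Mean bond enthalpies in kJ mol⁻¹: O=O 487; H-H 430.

Let D be the O-H bond energy.
Σ(broken) = 2×430 + 1×487 = 1347
Σ(formed) = 4×D = 4D
ΔH = Σ(broken) − Σ(formed) = (1347) − (4D) = +1347 − 4D
Setting this equal to −549 kJ gives 4D = 1896, so D = 474 kJ/mol.

D(O-H) ≈ 474 kJ/mol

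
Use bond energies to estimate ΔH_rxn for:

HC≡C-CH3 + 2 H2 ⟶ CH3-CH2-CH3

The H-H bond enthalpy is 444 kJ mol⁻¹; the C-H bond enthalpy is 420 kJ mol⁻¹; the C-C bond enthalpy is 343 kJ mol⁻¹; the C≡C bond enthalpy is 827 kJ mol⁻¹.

Bonds broken (reactants):
  C≡C: 1 × 827 = 827
  C-C: 1 × 343 = 343
  C-H: 4 × 420 = 1680
  H-H: 2 × 444 = 888
  Σ(broken) = 3738 kJ
Bonds formed (products):
  C-C: 2 × 343 = 686
  C-H: 8 × 420 = 3360
  Σ(formed) = 4046 kJ
ΔH = Σ(broken) − Σ(formed) = 3738 − 4046 = −308 kJ

ΔH ≈ −308 kJ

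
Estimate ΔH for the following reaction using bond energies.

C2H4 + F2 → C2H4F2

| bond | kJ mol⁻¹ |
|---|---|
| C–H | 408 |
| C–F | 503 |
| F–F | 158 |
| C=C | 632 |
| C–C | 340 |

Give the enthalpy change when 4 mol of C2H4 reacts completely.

Bonds broken (reactants):
  C–H: 4 × 408 = 1632
  C=C: 1 × 632 = 632
  F–F: 1 × 158 = 158
  Σ(broken) = 2422 kJ
Bonds formed (products):
  C–C: 1 × 340 = 340
  C–F: 2 × 503 = 1006
  C–H: 4 × 408 = 1632
  Σ(formed) = 2978 kJ
ΔH = Σ(broken) − Σ(formed) = 2422 − 2978 = −556 kJ
For 4× the reaction as written: 4 × (−556) = −2224 kJ

ΔH = −2224 kJ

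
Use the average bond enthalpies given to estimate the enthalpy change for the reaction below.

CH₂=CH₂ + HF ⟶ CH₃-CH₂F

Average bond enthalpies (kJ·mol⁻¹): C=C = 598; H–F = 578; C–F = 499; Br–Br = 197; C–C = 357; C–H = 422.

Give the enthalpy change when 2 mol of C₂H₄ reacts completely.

ΔH = −204 kJ

Bonds broken (reactants):
  C–H: 4 × 422 = 1688
  C=C: 1 × 598 = 598
  H–F: 1 × 578 = 578
  Σ(broken) = 2864 kJ
Bonds formed (products):
  C–C: 1 × 357 = 357
  C–F: 1 × 499 = 499
  C–H: 5 × 422 = 2110
  Σ(formed) = 2966 kJ
ΔH = Σ(broken) − Σ(formed) = 2864 − 2966 = −102 kJ
For 2× the reaction as written: 2 × (−102) = −204 kJ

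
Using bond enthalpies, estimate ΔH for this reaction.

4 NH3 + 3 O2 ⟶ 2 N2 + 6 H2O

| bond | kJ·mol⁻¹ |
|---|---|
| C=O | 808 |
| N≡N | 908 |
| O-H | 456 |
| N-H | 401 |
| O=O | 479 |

ΔH ≈ −1039 kJ

Bonds broken (reactants):
  N-H: 12 × 401 = 4812
  O=O: 3 × 479 = 1437
  Σ(broken) = 6249 kJ
Bonds formed (products):
  N≡N: 2 × 908 = 1816
  O-H: 12 × 456 = 5472
  Σ(formed) = 7288 kJ
ΔH = Σ(broken) − Σ(formed) = 6249 − 7288 = −1039 kJ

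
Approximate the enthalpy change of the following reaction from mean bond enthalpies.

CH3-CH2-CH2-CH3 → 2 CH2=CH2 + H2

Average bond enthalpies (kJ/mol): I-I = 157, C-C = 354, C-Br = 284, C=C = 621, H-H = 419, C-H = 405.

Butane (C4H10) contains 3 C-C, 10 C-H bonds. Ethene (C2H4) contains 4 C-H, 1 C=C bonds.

Bonds broken (reactants):
  C-C: 3 × 354 = 1062
  C-H: 10 × 405 = 4050
  Σ(broken) = 5112 kJ
Bonds formed (products):
  C-H: 8 × 405 = 3240
  C=C: 2 × 621 = 1242
  H-H: 1 × 419 = 419
  Σ(formed) = 4901 kJ
ΔH = Σ(broken) − Σ(formed) = 5112 − 4901 = +211 kJ

ΔH ≈ +211 kJ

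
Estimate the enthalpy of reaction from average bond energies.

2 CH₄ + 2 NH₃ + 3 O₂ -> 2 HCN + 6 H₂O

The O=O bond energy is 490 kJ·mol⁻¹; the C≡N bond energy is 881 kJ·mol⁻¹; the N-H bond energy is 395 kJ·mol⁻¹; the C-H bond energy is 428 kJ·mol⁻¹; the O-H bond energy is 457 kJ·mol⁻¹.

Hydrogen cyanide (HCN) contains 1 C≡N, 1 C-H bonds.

ΔH ≈ −838 kJ

Bonds broken (reactants):
  C-H: 8 × 428 = 3424
  N-H: 6 × 395 = 2370
  O=O: 3 × 490 = 1470
  Σ(broken) = 7264 kJ
Bonds formed (products):
  C≡N: 2 × 881 = 1762
  C-H: 2 × 428 = 856
  O-H: 12 × 457 = 5484
  Σ(formed) = 8102 kJ
ΔH = Σ(broken) − Σ(formed) = 7264 − 8102 = −838 kJ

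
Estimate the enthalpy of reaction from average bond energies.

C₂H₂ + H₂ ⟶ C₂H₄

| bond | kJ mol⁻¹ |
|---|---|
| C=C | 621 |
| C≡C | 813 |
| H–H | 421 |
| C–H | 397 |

Bonds broken (reactants):
  C≡C: 1 × 813 = 813
  C–H: 2 × 397 = 794
  H–H: 1 × 421 = 421
  Σ(broken) = 2028 kJ
Bonds formed (products):
  C–H: 4 × 397 = 1588
  C=C: 1 × 621 = 621
  Σ(formed) = 2209 kJ
ΔH = Σ(broken) − Σ(formed) = 2028 − 2209 = −181 kJ

ΔH ≈ −181 kJ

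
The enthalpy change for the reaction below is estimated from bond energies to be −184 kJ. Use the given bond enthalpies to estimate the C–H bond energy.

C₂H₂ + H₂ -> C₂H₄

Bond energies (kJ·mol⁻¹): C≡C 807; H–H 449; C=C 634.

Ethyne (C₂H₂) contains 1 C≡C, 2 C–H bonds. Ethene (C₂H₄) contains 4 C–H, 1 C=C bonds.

Let D be the C–H bond energy.
Σ(broken) = 1×807 + 2×D + 1×449 = 1256 + 2D
Σ(formed) = 4×D + 1×634 = 634 + 4D
ΔH = Σ(broken) − Σ(formed) = (1256 + 2D) − (634 + 4D) = +622 − 2D
Setting this equal to −184 kJ gives 2D = 806, so D = 403 kJ/mol.

D(C–H) ≈ 403 kJ/mol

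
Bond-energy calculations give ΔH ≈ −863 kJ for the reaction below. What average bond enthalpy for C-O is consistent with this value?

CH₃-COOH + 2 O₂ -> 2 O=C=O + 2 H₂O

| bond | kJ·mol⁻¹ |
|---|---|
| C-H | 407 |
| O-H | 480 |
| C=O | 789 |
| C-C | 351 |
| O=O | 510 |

Let D be the C-O bond energy.
Σ(broken) = 1×351 + 3×407 + 1×D + 1×789 + 1×480 + 2×510 = 3861 + D
Σ(formed) = 4×789 + 4×480 = 5076
ΔH = Σ(broken) − Σ(formed) = (3861 + D) − (5076) = −1215 + D
Setting this equal to −863 kJ gives D = 352 kJ/mol.

D(C-O) ≈ 352 kJ/mol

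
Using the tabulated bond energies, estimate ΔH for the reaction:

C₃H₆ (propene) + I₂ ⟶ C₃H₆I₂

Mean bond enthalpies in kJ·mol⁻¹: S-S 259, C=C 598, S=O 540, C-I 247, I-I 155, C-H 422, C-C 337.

Bonds broken (reactants):
  C-C: 1 × 337 = 337
  C-H: 6 × 422 = 2532
  C=C: 1 × 598 = 598
  I-I: 1 × 155 = 155
  Σ(broken) = 3622 kJ
Bonds formed (products):
  C-C: 2 × 337 = 674
  C-H: 6 × 422 = 2532
  C-I: 2 × 247 = 494
  Σ(formed) = 3700 kJ
ΔH = Σ(broken) − Σ(formed) = 3622 − 3700 = −78 kJ

ΔH ≈ −78 kJ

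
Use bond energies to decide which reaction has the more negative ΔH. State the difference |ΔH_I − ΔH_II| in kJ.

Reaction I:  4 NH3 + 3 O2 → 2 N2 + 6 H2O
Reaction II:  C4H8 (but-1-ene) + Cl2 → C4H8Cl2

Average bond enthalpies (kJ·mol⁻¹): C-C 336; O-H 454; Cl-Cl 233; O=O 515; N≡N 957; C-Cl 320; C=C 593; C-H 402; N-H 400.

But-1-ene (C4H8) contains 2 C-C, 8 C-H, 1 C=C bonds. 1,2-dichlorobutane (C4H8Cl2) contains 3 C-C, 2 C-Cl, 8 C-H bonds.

Reaction I:
  Bonds broken (reactants):
    N-H: 12 × 400 = 4800
    O=O: 3 × 515 = 1545
    Σ(broken) = 6345 kJ
  Bonds formed (products):
    N≡N: 2 × 957 = 1914
    O-H: 12 × 454 = 5448
    Σ(formed) = 7362 kJ
  ΔH_I = 6345 − 7362 = −1017 kJ
Reaction II:
  Bonds broken (reactants):
    C-C: 2 × 336 = 672
    C-H: 8 × 402 = 3216
    C=C: 1 × 593 = 593
    Cl-Cl: 1 × 233 = 233
    Σ(broken) = 4714 kJ
  Bonds formed (products):
    C-C: 3 × 336 = 1008
    C-Cl: 2 × 320 = 640
    C-H: 8 × 402 = 3216
    Σ(formed) = 4864 kJ
  ΔH_II = 4714 − 4864 = −150 kJ
ΔH_I − ΔH_II = −867 kJ, so reaction I has the more negative ΔH; |ΔH_I − ΔH_II| = 867 kJ.

Reaction I, by 867 kJ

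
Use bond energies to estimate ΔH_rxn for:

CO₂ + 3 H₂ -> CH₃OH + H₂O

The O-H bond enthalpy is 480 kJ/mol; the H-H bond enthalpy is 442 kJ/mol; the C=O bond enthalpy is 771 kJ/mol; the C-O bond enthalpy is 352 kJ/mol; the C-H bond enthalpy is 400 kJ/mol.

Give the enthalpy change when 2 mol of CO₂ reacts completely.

Bonds broken (reactants):
  C=O: 2 × 771 = 1542
  H-H: 3 × 442 = 1326
  Σ(broken) = 2868 kJ
Bonds formed (products):
  C-H: 3 × 400 = 1200
  C-O: 1 × 352 = 352
  O-H: 3 × 480 = 1440
  Σ(formed) = 2992 kJ
ΔH = Σ(broken) − Σ(formed) = 2868 − 2992 = −124 kJ
For 2× the reaction as written: 2 × (−124) = −248 kJ

ΔH = −248 kJ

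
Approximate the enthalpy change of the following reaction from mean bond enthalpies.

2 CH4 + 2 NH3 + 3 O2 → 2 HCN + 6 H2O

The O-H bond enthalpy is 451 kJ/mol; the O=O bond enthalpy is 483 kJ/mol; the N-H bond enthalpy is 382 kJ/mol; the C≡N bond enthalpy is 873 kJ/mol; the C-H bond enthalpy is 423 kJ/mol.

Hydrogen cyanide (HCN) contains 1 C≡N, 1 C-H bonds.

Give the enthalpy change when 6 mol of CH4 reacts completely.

Bonds broken (reactants):
  C-H: 8 × 423 = 3384
  N-H: 6 × 382 = 2292
  O=O: 3 × 483 = 1449
  Σ(broken) = 7125 kJ
Bonds formed (products):
  C≡N: 2 × 873 = 1746
  C-H: 2 × 423 = 846
  O-H: 12 × 451 = 5412
  Σ(formed) = 8004 kJ
ΔH = Σ(broken) − Σ(formed) = 7125 − 8004 = −879 kJ
For 3× the reaction as written: 3 × (−879) = −2637 kJ

ΔH = −2637 kJ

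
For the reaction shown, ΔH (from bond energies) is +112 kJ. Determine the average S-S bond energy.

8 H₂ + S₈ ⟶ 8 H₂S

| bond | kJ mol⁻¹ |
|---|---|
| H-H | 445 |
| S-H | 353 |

D(S-S) ≈ 275 kJ/mol

Let D be the S-S bond energy.
Σ(broken) = 8×445 + 8×D = 3560 + 8D
Σ(formed) = 16×353 = 5648
ΔH = Σ(broken) − Σ(formed) = (3560 + 8D) − (5648) = −2088 + 8D
Setting this equal to +112 kJ gives 8D = 2200, so D = 275 kJ/mol.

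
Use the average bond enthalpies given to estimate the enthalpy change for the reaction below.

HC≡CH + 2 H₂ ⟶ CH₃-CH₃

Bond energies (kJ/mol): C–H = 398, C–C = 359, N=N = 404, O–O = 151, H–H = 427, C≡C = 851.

Bonds broken (reactants):
  C≡C: 1 × 851 = 851
  C–H: 2 × 398 = 796
  H–H: 2 × 427 = 854
  Σ(broken) = 2501 kJ
Bonds formed (products):
  C–C: 1 × 359 = 359
  C–H: 6 × 398 = 2388
  Σ(formed) = 2747 kJ
ΔH = Σ(broken) − Σ(formed) = 2501 − 2747 = −246 kJ

ΔH ≈ −246 kJ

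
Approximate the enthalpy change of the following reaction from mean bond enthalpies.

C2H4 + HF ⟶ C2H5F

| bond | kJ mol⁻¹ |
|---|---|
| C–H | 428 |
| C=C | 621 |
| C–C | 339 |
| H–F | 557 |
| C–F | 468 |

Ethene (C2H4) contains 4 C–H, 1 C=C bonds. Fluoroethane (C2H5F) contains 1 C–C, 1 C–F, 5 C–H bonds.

Bonds broken (reactants):
  C–H: 4 × 428 = 1712
  C=C: 1 × 621 = 621
  H–F: 1 × 557 = 557
  Σ(broken) = 2890 kJ
Bonds formed (products):
  C–C: 1 × 339 = 339
  C–F: 1 × 468 = 468
  C–H: 5 × 428 = 2140
  Σ(formed) = 2947 kJ
ΔH = Σ(broken) − Σ(formed) = 2890 − 2947 = −57 kJ

ΔH ≈ −57 kJ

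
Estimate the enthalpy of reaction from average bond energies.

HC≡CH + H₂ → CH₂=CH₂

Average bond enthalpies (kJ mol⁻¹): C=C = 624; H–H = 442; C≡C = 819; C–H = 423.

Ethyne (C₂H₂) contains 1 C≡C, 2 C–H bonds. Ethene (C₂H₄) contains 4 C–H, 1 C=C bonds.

Bonds broken (reactants):
  C≡C: 1 × 819 = 819
  C–H: 2 × 423 = 846
  H–H: 1 × 442 = 442
  Σ(broken) = 2107 kJ
Bonds formed (products):
  C–H: 4 × 423 = 1692
  C=C: 1 × 624 = 624
  Σ(formed) = 2316 kJ
ΔH = Σ(broken) − Σ(formed) = 2107 − 2316 = −209 kJ

ΔH ≈ −209 kJ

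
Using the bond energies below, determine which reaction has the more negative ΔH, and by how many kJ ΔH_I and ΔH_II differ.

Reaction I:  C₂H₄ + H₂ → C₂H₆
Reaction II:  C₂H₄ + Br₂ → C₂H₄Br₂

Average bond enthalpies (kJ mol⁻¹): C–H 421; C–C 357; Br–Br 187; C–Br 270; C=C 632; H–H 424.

Reaction I, by 65 kJ

Reaction I:
  Bonds broken (reactants):
    C–H: 4 × 421 = 1684
    C=C: 1 × 632 = 632
    H–H: 1 × 424 = 424
    Σ(broken) = 2740 kJ
  Bonds formed (products):
    C–C: 1 × 357 = 357
    C–H: 6 × 421 = 2526
    Σ(formed) = 2883 kJ
  ΔH_I = 2740 − 2883 = −143 kJ
Reaction II:
  Bonds broken (reactants):
    Br–Br: 1 × 187 = 187
    C–H: 4 × 421 = 1684
    C=C: 1 × 632 = 632
    Σ(broken) = 2503 kJ
  Bonds formed (products):
    C–Br: 2 × 270 = 540
    C–C: 1 × 357 = 357
    C–H: 4 × 421 = 1684
    Σ(formed) = 2581 kJ
  ΔH_II = 2503 − 2581 = −78 kJ
ΔH_I − ΔH_II = −65 kJ, so reaction I has the more negative ΔH; |ΔH_I − ΔH_II| = 65 kJ.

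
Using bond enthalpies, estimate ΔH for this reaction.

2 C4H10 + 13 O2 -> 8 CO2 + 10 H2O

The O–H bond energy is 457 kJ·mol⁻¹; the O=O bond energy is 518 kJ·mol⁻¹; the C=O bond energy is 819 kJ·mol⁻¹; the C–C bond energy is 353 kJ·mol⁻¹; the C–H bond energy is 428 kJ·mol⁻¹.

Bonds broken (reactants):
  C–C: 6 × 353 = 2118
  C–H: 20 × 428 = 8560
  O=O: 13 × 518 = 6734
  Σ(broken) = 17412 kJ
Bonds formed (products):
  C=O: 16 × 819 = 13104
  O–H: 20 × 457 = 9140
  Σ(formed) = 22244 kJ
ΔH = Σ(broken) − Σ(formed) = 17412 − 22244 = −4832 kJ

ΔH ≈ −4832 kJ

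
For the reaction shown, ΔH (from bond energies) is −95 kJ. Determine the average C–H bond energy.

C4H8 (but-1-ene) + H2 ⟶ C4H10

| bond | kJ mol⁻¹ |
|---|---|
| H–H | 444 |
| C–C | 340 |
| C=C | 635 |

Let D be the C–H bond energy.
Σ(broken) = 2×340 + 8×D + 1×635 + 1×444 = 1759 + 8D
Σ(formed) = 3×340 + 10×D = 1020 + 10D
ΔH = Σ(broken) − Σ(formed) = (1759 + 8D) − (1020 + 10D) = +739 − 2D
Setting this equal to −95 kJ gives 2D = 834, so D = 417 kJ/mol.

D(C–H) ≈ 417 kJ/mol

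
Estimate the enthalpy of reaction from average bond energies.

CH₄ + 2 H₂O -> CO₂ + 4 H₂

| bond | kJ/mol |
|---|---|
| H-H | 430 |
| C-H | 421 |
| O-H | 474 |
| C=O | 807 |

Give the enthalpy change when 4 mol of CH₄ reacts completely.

Bonds broken (reactants):
  C-H: 4 × 421 = 1684
  O-H: 4 × 474 = 1896
  Σ(broken) = 3580 kJ
Bonds formed (products):
  C=O: 2 × 807 = 1614
  H-H: 4 × 430 = 1720
  Σ(formed) = 3334 kJ
ΔH = Σ(broken) − Σ(formed) = 3580 − 3334 = +246 kJ
For 4× the reaction as written: 4 × (+246) = +984 kJ

ΔH = +984 kJ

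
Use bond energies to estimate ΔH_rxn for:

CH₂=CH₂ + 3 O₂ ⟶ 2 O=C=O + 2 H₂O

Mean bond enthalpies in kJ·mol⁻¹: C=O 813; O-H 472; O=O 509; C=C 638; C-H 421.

ΔH ≈ −1291 kJ

Bonds broken (reactants):
  C-H: 4 × 421 = 1684
  C=C: 1 × 638 = 638
  O=O: 3 × 509 = 1527
  Σ(broken) = 3849 kJ
Bonds formed (products):
  C=O: 4 × 813 = 3252
  O-H: 4 × 472 = 1888
  Σ(formed) = 5140 kJ
ΔH = Σ(broken) − Σ(formed) = 3849 − 5140 = −1291 kJ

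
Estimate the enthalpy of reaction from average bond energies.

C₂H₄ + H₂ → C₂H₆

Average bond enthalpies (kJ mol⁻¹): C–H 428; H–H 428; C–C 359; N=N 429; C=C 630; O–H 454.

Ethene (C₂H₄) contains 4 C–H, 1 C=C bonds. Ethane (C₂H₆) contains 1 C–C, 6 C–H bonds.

ΔH ≈ −157 kJ

Bonds broken (reactants):
  C–H: 4 × 428 = 1712
  C=C: 1 × 630 = 630
  H–H: 1 × 428 = 428
  Σ(broken) = 2770 kJ
Bonds formed (products):
  C–C: 1 × 359 = 359
  C–H: 6 × 428 = 2568
  Σ(formed) = 2927 kJ
ΔH = Σ(broken) − Σ(formed) = 2770 − 2927 = −157 kJ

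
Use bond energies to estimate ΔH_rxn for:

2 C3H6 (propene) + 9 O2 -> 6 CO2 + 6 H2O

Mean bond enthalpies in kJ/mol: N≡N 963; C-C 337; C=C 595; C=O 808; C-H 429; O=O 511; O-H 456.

Bonds broken (reactants):
  C-C: 2 × 337 = 674
  C-H: 12 × 429 = 5148
  C=C: 2 × 595 = 1190
  O=O: 9 × 511 = 4599
  Σ(broken) = 11611 kJ
Bonds formed (products):
  C=O: 12 × 808 = 9696
  O-H: 12 × 456 = 5472
  Σ(formed) = 15168 kJ
ΔH = Σ(broken) − Σ(formed) = 11611 − 15168 = −3557 kJ

ΔH ≈ −3557 kJ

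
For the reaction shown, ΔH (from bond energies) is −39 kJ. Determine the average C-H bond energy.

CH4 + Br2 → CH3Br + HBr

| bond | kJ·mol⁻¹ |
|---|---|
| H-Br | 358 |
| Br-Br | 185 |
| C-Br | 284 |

D(C-H) ≈ 418 kJ/mol

Let D be the C-H bond energy.
Σ(broken) = 1×185 + 4×D = 185 + 4D
Σ(formed) = 1×284 + 3×D + 1×358 = 642 + 3D
ΔH = Σ(broken) − Σ(formed) = (185 + 4D) − (642 + 3D) = −457 + D
Setting this equal to −39 kJ gives D = 418 kJ/mol.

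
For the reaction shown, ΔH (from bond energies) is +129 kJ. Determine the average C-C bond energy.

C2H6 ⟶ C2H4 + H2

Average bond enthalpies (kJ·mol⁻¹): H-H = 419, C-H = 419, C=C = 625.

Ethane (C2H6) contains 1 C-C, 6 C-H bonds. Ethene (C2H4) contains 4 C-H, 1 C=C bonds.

Let D be the C-C bond energy.
Σ(broken) = 1×D + 6×419 = 2514 + D
Σ(formed) = 4×419 + 1×625 + 1×419 = 2720
ΔH = Σ(broken) − Σ(formed) = (2514 + D) − (2720) = −206 + D
Setting this equal to +129 kJ gives D = 335 kJ/mol.

D(C-C) ≈ 335 kJ/mol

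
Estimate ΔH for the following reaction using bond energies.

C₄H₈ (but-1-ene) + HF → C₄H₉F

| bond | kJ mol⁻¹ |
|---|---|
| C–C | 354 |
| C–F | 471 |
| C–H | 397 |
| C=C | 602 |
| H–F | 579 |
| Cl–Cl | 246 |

ΔH ≈ −41 kJ

Bonds broken (reactants):
  C–C: 2 × 354 = 708
  C–H: 8 × 397 = 3176
  C=C: 1 × 602 = 602
  H–F: 1 × 579 = 579
  Σ(broken) = 5065 kJ
Bonds formed (products):
  C–C: 3 × 354 = 1062
  C–F: 1 × 471 = 471
  C–H: 9 × 397 = 3573
  Σ(formed) = 5106 kJ
ΔH = Σ(broken) − Σ(formed) = 5065 − 5106 = −41 kJ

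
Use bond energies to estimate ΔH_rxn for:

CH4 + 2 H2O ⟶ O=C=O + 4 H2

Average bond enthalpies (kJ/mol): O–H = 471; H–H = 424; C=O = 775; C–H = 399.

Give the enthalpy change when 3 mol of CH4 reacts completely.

ΔH = +702 kJ

Bonds broken (reactants):
  C–H: 4 × 399 = 1596
  O–H: 4 × 471 = 1884
  Σ(broken) = 3480 kJ
Bonds formed (products):
  C=O: 2 × 775 = 1550
  H–H: 4 × 424 = 1696
  Σ(formed) = 3246 kJ
ΔH = Σ(broken) − Σ(formed) = 3480 − 3246 = +234 kJ
For 3× the reaction as written: 3 × (+234) = +702 kJ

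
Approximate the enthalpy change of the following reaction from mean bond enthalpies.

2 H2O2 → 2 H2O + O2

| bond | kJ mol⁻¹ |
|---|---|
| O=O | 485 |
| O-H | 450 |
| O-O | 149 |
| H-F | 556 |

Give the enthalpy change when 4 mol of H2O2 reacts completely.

Bonds broken (reactants):
  O-H: 4 × 450 = 1800
  O-O: 2 × 149 = 298
  Σ(broken) = 2098 kJ
Bonds formed (products):
  O-H: 4 × 450 = 1800
  O=O: 1 × 485 = 485
  Σ(formed) = 2285 kJ
ΔH = Σ(broken) − Σ(formed) = 2098 − 2285 = −187 kJ
For 2× the reaction as written: 2 × (−187) = −374 kJ

ΔH = −374 kJ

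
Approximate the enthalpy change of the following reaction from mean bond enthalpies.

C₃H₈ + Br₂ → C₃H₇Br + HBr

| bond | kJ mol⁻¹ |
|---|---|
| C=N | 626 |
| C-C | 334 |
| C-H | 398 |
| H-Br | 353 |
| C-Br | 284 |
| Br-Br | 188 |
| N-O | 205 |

Bonds broken (reactants):
  Br-Br: 1 × 188 = 188
  C-C: 2 × 334 = 668
  C-H: 8 × 398 = 3184
  Σ(broken) = 4040 kJ
Bonds formed (products):
  C-Br: 1 × 284 = 284
  C-C: 2 × 334 = 668
  C-H: 7 × 398 = 2786
  H-Br: 1 × 353 = 353
  Σ(formed) = 4091 kJ
ΔH = Σ(broken) − Σ(formed) = 4040 − 4091 = −51 kJ

ΔH ≈ −51 kJ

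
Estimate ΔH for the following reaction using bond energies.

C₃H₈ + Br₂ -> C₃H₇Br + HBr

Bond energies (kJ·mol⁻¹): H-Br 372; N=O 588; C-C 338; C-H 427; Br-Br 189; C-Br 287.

Bonds broken (reactants):
  Br-Br: 1 × 189 = 189
  C-C: 2 × 338 = 676
  C-H: 8 × 427 = 3416
  Σ(broken) = 4281 kJ
Bonds formed (products):
  C-Br: 1 × 287 = 287
  C-C: 2 × 338 = 676
  C-H: 7 × 427 = 2989
  H-Br: 1 × 372 = 372
  Σ(formed) = 4324 kJ
ΔH = Σ(broken) − Σ(formed) = 4281 − 4324 = −43 kJ

ΔH ≈ −43 kJ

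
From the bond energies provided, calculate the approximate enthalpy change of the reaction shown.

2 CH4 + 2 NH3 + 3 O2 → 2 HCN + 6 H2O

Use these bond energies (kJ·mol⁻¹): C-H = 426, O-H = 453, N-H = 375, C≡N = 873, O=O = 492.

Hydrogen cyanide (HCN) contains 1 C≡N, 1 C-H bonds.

ΔH ≈ −900 kJ

Bonds broken (reactants):
  C-H: 8 × 426 = 3408
  N-H: 6 × 375 = 2250
  O=O: 3 × 492 = 1476
  Σ(broken) = 7134 kJ
Bonds formed (products):
  C≡N: 2 × 873 = 1746
  C-H: 2 × 426 = 852
  O-H: 12 × 453 = 5436
  Σ(formed) = 8034 kJ
ΔH = Σ(broken) − Σ(formed) = 7134 − 8034 = −900 kJ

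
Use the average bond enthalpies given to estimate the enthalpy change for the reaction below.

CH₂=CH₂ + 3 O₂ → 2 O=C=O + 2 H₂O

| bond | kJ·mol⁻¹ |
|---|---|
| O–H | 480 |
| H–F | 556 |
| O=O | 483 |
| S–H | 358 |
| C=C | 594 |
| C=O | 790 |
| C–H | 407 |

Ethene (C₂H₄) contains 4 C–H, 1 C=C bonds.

Bonds broken (reactants):
  C–H: 4 × 407 = 1628
  C=C: 1 × 594 = 594
  O=O: 3 × 483 = 1449
  Σ(broken) = 3671 kJ
Bonds formed (products):
  C=O: 4 × 790 = 3160
  O–H: 4 × 480 = 1920
  Σ(formed) = 5080 kJ
ΔH = Σ(broken) − Σ(formed) = 3671 − 5080 = −1409 kJ

ΔH ≈ −1409 kJ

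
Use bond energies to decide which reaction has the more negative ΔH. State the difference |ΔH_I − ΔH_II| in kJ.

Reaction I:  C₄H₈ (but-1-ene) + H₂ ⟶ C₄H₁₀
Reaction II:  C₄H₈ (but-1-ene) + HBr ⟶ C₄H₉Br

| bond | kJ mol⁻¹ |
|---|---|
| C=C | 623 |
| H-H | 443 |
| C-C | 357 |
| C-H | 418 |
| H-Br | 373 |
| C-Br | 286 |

Reaction I:
  Bonds broken (reactants):
    C-C: 2 × 357 = 714
    C-H: 8 × 418 = 3344
    C=C: 1 × 623 = 623
    H-H: 1 × 443 = 443
    Σ(broken) = 5124 kJ
  Bonds formed (products):
    C-C: 3 × 357 = 1071
    C-H: 10 × 418 = 4180
    Σ(formed) = 5251 kJ
  ΔH_I = 5124 − 5251 = −127 kJ
Reaction II:
  Bonds broken (reactants):
    C-C: 2 × 357 = 714
    C-H: 8 × 418 = 3344
    C=C: 1 × 623 = 623
    H-Br: 1 × 373 = 373
    Σ(broken) = 5054 kJ
  Bonds formed (products):
    C-Br: 1 × 286 = 286
    C-C: 3 × 357 = 1071
    C-H: 9 × 418 = 3762
    Σ(formed) = 5119 kJ
  ΔH_II = 5054 − 5119 = −65 kJ
ΔH_I − ΔH_II = −62 kJ, so reaction I has the more negative ΔH; |ΔH_I − ΔH_II| = 62 kJ.

Reaction I, by 62 kJ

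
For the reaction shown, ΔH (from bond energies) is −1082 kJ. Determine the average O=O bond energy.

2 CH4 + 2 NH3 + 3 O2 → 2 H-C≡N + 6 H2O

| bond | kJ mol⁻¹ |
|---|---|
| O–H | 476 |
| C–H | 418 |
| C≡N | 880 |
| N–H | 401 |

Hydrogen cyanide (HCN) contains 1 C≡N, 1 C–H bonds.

Let D be the O=O bond energy.
Σ(broken) = 8×418 + 6×401 + 3×D = 5750 + 3D
Σ(formed) = 2×880 + 2×418 + 12×476 = 8308
ΔH = Σ(broken) − Σ(formed) = (5750 + 3D) − (8308) = −2558 + 3D
Setting this equal to −1082 kJ gives 3D = 1476, so D = 492 kJ/mol.

D(O=O) ≈ 492 kJ/mol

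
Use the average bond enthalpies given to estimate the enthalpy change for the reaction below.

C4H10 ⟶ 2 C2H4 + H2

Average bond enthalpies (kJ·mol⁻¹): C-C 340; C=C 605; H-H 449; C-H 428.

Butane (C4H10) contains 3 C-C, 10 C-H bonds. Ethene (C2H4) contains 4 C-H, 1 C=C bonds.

Bonds broken (reactants):
  C-C: 3 × 340 = 1020
  C-H: 10 × 428 = 4280
  Σ(broken) = 5300 kJ
Bonds formed (products):
  C-H: 8 × 428 = 3424
  C=C: 2 × 605 = 1210
  H-H: 1 × 449 = 449
  Σ(formed) = 5083 kJ
ΔH = Σ(broken) − Σ(formed) = 5300 − 5083 = +217 kJ

ΔH ≈ +217 kJ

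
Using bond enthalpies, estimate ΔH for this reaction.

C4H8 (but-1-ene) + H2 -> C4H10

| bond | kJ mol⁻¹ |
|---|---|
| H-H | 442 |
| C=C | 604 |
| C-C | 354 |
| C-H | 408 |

ΔH ≈ −124 kJ

Bonds broken (reactants):
  C-C: 2 × 354 = 708
  C-H: 8 × 408 = 3264
  C=C: 1 × 604 = 604
  H-H: 1 × 442 = 442
  Σ(broken) = 5018 kJ
Bonds formed (products):
  C-C: 3 × 354 = 1062
  C-H: 10 × 408 = 4080
  Σ(formed) = 5142 kJ
ΔH = Σ(broken) − Σ(formed) = 5018 − 5142 = −124 kJ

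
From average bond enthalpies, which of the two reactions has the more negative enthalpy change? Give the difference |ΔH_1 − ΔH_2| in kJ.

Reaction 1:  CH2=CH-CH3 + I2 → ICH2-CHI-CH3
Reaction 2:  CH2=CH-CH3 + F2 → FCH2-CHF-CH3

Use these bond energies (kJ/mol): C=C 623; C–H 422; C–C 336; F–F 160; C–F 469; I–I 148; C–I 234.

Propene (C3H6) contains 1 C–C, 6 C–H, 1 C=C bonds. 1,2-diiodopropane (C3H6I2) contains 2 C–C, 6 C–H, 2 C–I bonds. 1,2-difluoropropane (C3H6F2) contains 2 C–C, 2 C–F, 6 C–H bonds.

Reaction 1:
  Bonds broken (reactants):
    C–C: 1 × 336 = 336
    C–H: 6 × 422 = 2532
    C=C: 1 × 623 = 623
    I–I: 1 × 148 = 148
    Σ(broken) = 3639 kJ
  Bonds formed (products):
    C–C: 2 × 336 = 672
    C–H: 6 × 422 = 2532
    C–I: 2 × 234 = 468
    Σ(formed) = 3672 kJ
  ΔH_1 = 3639 − 3672 = −33 kJ
Reaction 2:
  Bonds broken (reactants):
    C–C: 1 × 336 = 336
    C–H: 6 × 422 = 2532
    C=C: 1 × 623 = 623
    F–F: 1 × 160 = 160
    Σ(broken) = 3651 kJ
  Bonds formed (products):
    C–C: 2 × 336 = 672
    C–F: 2 × 469 = 938
    C–H: 6 × 422 = 2532
    Σ(formed) = 4142 kJ
  ΔH_2 = 3651 − 4142 = −491 kJ
ΔH_1 − ΔH_2 = +458 kJ, so reaction 2 has the more negative ΔH; |ΔH_1 − ΔH_2| = 458 kJ.

Reaction 2, by 458 kJ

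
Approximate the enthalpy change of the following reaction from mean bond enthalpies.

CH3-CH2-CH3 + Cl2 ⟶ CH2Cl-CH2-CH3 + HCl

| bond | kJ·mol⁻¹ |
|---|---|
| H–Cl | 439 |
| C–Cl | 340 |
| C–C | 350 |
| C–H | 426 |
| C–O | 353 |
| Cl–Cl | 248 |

Bonds broken (reactants):
  C–C: 2 × 350 = 700
  C–H: 8 × 426 = 3408
  Cl–Cl: 1 × 248 = 248
  Σ(broken) = 4356 kJ
Bonds formed (products):
  C–C: 2 × 350 = 700
  C–Cl: 1 × 340 = 340
  C–H: 7 × 426 = 2982
  H–Cl: 1 × 439 = 439
  Σ(formed) = 4461 kJ
ΔH = Σ(broken) − Σ(formed) = 4356 − 4461 = −105 kJ

ΔH ≈ −105 kJ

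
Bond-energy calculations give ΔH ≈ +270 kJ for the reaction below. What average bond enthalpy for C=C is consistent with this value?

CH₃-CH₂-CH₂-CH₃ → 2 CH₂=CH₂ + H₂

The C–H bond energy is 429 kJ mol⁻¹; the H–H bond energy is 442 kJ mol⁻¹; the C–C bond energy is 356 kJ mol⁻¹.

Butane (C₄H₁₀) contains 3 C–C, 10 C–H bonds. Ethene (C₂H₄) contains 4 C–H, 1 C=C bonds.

D(C=C) ≈ 607 kJ/mol

Let D be the C=C bond energy.
Σ(broken) = 3×356 + 10×429 = 5358
Σ(formed) = 8×429 + 2×D + 1×442 = 3874 + 2D
ΔH = Σ(broken) − Σ(formed) = (5358) − (3874 + 2D) = +1484 − 2D
Setting this equal to +270 kJ gives 2D = 1214, so D = 607 kJ/mol.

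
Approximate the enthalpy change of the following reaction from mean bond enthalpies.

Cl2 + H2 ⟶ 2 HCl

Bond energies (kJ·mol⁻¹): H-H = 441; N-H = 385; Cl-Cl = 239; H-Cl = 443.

Bonds broken (reactants):
  Cl-Cl: 1 × 239 = 239
  H-H: 1 × 441 = 441
  Σ(broken) = 680 kJ
Bonds formed (products):
  H-Cl: 2 × 443 = 886
  Σ(formed) = 886 kJ
ΔH = Σ(broken) − Σ(formed) = 680 − 886 = −206 kJ

ΔH ≈ −206 kJ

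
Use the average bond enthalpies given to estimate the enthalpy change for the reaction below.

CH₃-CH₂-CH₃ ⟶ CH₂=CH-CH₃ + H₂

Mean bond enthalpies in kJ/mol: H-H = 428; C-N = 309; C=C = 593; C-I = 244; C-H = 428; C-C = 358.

ΔH ≈ +193 kJ

Bonds broken (reactants):
  C-C: 2 × 358 = 716
  C-H: 8 × 428 = 3424
  Σ(broken) = 4140 kJ
Bonds formed (products):
  C-C: 1 × 358 = 358
  C-H: 6 × 428 = 2568
  C=C: 1 × 593 = 593
  H-H: 1 × 428 = 428
  Σ(formed) = 3947 kJ
ΔH = Σ(broken) − Σ(formed) = 4140 − 3947 = +193 kJ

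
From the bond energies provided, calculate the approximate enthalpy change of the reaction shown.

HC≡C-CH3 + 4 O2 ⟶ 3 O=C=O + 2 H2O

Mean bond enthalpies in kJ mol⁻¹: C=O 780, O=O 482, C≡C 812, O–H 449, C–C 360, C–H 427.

Bonds broken (reactants):
  C≡C: 1 × 812 = 812
  C–C: 1 × 360 = 360
  C–H: 4 × 427 = 1708
  O=O: 4 × 482 = 1928
  Σ(broken) = 4808 kJ
Bonds formed (products):
  C=O: 6 × 780 = 4680
  O–H: 4 × 449 = 1796
  Σ(formed) = 6476 kJ
ΔH = Σ(broken) − Σ(formed) = 4808 − 6476 = −1668 kJ

ΔH ≈ −1668 kJ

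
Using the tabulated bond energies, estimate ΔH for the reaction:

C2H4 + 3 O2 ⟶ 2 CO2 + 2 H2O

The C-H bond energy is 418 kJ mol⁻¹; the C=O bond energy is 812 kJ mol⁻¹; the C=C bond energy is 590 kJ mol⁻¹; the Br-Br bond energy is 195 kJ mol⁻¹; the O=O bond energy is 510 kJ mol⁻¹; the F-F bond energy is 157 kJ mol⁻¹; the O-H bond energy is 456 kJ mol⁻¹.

Bonds broken (reactants):
  C-H: 4 × 418 = 1672
  C=C: 1 × 590 = 590
  O=O: 3 × 510 = 1530
  Σ(broken) = 3792 kJ
Bonds formed (products):
  C=O: 4 × 812 = 3248
  O-H: 4 × 456 = 1824
  Σ(formed) = 5072 kJ
ΔH = Σ(broken) − Σ(formed) = 3792 − 5072 = −1280 kJ

ΔH ≈ −1280 kJ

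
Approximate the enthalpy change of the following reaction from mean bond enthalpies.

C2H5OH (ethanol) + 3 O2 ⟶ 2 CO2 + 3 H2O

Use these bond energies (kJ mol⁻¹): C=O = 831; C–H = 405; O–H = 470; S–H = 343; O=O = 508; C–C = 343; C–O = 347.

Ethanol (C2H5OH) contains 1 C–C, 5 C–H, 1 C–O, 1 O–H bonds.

Bonds broken (reactants):
  C–C: 1 × 343 = 343
  C–H: 5 × 405 = 2025
  C–O: 1 × 347 = 347
  O–H: 1 × 470 = 470
  O=O: 3 × 508 = 1524
  Σ(broken) = 4709 kJ
Bonds formed (products):
  C=O: 4 × 831 = 3324
  O–H: 6 × 470 = 2820
  Σ(formed) = 6144 kJ
ΔH = Σ(broken) − Σ(formed) = 4709 − 6144 = −1435 kJ

ΔH ≈ −1435 kJ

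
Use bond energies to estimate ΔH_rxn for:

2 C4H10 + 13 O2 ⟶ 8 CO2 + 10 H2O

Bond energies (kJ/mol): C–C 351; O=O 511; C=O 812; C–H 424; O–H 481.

ΔH ≈ −5383 kJ

Bonds broken (reactants):
  C–C: 6 × 351 = 2106
  C–H: 20 × 424 = 8480
  O=O: 13 × 511 = 6643
  Σ(broken) = 17229 kJ
Bonds formed (products):
  C=O: 16 × 812 = 12992
  O–H: 20 × 481 = 9620
  Σ(formed) = 22612 kJ
ΔH = Σ(broken) − Σ(formed) = 17229 − 22612 = −5383 kJ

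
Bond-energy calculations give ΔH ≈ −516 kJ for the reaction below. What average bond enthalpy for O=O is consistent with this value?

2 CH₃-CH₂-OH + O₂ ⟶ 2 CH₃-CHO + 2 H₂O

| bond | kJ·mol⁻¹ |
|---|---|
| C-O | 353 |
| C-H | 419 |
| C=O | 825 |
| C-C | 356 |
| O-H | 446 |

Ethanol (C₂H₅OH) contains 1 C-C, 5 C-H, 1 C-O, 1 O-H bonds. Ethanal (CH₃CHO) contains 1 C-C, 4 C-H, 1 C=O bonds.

Let D be the O=O bond energy.
Σ(broken) = 2×356 + 10×419 + 2×353 + 2×446 + 1×D = 6500 + D
Σ(formed) = 2×356 + 8×419 + 2×825 + 4×446 = 7498
ΔH = Σ(broken) − Σ(formed) = (6500 + D) − (7498) = −998 + D
Setting this equal to −516 kJ gives D = 482 kJ/mol.

D(O=O) ≈ 482 kJ/mol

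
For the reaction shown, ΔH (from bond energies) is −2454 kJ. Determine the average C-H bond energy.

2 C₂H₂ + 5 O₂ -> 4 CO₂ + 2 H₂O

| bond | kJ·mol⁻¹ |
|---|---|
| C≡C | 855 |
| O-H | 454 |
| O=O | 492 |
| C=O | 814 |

D(C-H) ≈ 426 kJ/mol

Let D be the C-H bond energy.
Σ(broken) = 2×855 + 4×D + 5×492 = 4170 + 4D
Σ(formed) = 8×814 + 4×454 = 8328
ΔH = Σ(broken) − Σ(formed) = (4170 + 4D) − (8328) = −4158 + 4D
Setting this equal to −2454 kJ gives 4D = 1704, so D = 426 kJ/mol.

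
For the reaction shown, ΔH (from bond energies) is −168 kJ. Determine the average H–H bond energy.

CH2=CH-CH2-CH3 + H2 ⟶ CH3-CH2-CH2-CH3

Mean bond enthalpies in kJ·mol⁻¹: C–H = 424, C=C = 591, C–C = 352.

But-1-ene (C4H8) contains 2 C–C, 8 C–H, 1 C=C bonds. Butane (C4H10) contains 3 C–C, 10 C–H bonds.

D(H–H) ≈ 441 kJ/mol

Let D be the H–H bond energy.
Σ(broken) = 2×352 + 8×424 + 1×591 + 1×D = 4687 + D
Σ(formed) = 3×352 + 10×424 = 5296
ΔH = Σ(broken) − Σ(formed) = (4687 + D) − (5296) = −609 + D
Setting this equal to −168 kJ gives D = 441 kJ/mol.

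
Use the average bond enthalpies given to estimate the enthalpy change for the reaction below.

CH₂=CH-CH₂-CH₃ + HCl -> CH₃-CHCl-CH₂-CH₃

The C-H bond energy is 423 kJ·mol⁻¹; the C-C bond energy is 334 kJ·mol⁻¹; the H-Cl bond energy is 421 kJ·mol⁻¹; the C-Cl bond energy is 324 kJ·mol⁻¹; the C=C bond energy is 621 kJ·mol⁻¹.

Bonds broken (reactants):
  C-C: 2 × 334 = 668
  C-H: 8 × 423 = 3384
  C=C: 1 × 621 = 621
  H-Cl: 1 × 421 = 421
  Σ(broken) = 5094 kJ
Bonds formed (products):
  C-C: 3 × 334 = 1002
  C-Cl: 1 × 324 = 324
  C-H: 9 × 423 = 3807
  Σ(formed) = 5133 kJ
ΔH = Σ(broken) − Σ(formed) = 5094 − 5133 = −39 kJ

ΔH ≈ −39 kJ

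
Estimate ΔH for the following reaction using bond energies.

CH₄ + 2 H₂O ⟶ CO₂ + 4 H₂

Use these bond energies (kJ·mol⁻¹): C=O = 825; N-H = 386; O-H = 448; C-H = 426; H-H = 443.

Bonds broken (reactants):
  C-H: 4 × 426 = 1704
  O-H: 4 × 448 = 1792
  Σ(broken) = 3496 kJ
Bonds formed (products):
  C=O: 2 × 825 = 1650
  H-H: 4 × 443 = 1772
  Σ(formed) = 3422 kJ
ΔH = Σ(broken) − Σ(formed) = 3496 − 3422 = +74 kJ

ΔH ≈ +74 kJ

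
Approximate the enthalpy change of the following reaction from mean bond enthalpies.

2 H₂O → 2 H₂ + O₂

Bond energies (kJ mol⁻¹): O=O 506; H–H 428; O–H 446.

ΔH ≈ +422 kJ

Bonds broken (reactants):
  O–H: 4 × 446 = 1784
  Σ(broken) = 1784 kJ
Bonds formed (products):
  H–H: 2 × 428 = 856
  O=O: 1 × 506 = 506
  Σ(formed) = 1362 kJ
ΔH = Σ(broken) − Σ(formed) = 1784 − 1362 = +422 kJ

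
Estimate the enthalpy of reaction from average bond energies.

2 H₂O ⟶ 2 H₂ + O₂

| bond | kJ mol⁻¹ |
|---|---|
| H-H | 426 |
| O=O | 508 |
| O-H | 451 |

Bonds broken (reactants):
  O-H: 4 × 451 = 1804
  Σ(broken) = 1804 kJ
Bonds formed (products):
  H-H: 2 × 426 = 852
  O=O: 1 × 508 = 508
  Σ(formed) = 1360 kJ
ΔH = Σ(broken) − Σ(formed) = 1804 − 1360 = +444 kJ

ΔH ≈ +444 kJ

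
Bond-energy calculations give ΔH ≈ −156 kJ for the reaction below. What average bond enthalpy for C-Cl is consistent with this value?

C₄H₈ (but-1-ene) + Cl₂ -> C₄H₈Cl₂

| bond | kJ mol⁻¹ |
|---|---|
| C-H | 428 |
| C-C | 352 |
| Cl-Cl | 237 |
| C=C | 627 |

Let D be the C-Cl bond energy.
Σ(broken) = 2×352 + 8×428 + 1×627 + 1×237 = 4992
Σ(formed) = 3×352 + 2×D + 8×428 = 4480 + 2D
ΔH = Σ(broken) − Σ(formed) = (4992) − (4480 + 2D) = +512 − 2D
Setting this equal to −156 kJ gives 2D = 668, so D = 334 kJ/mol.

D(C-Cl) ≈ 334 kJ/mol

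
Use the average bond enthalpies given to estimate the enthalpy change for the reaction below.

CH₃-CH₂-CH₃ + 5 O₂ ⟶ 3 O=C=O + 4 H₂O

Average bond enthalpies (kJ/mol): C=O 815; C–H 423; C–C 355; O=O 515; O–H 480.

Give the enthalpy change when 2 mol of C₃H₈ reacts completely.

Bonds broken (reactants):
  C–C: 2 × 355 = 710
  C–H: 8 × 423 = 3384
  O=O: 5 × 515 = 2575
  Σ(broken) = 6669 kJ
Bonds formed (products):
  C=O: 6 × 815 = 4890
  O–H: 8 × 480 = 3840
  Σ(formed) = 8730 kJ
ΔH = Σ(broken) − Σ(formed) = 6669 − 8730 = −2061 kJ
For 2× the reaction as written: 2 × (−2061) = −4122 kJ

ΔH = −4122 kJ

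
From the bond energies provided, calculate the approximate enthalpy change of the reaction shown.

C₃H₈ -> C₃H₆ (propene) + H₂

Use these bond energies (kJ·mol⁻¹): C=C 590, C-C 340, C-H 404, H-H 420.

ΔH ≈ +138 kJ

Bonds broken (reactants):
  C-C: 2 × 340 = 680
  C-H: 8 × 404 = 3232
  Σ(broken) = 3912 kJ
Bonds formed (products):
  C-C: 1 × 340 = 340
  C-H: 6 × 404 = 2424
  C=C: 1 × 590 = 590
  H-H: 1 × 420 = 420
  Σ(formed) = 3774 kJ
ΔH = Σ(broken) − Σ(formed) = 3912 − 3774 = +138 kJ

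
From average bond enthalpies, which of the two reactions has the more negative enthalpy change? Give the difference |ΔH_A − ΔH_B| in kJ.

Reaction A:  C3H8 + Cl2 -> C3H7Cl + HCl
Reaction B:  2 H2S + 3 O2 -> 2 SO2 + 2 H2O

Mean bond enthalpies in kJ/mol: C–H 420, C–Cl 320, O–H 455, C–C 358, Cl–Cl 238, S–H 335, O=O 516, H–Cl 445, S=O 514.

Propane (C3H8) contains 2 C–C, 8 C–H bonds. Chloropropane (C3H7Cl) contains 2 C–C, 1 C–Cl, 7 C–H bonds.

Reaction A:
  Bonds broken (reactants):
    C–C: 2 × 358 = 716
    C–H: 8 × 420 = 3360
    Cl–Cl: 1 × 238 = 238
    Σ(broken) = 4314 kJ
  Bonds formed (products):
    C–C: 2 × 358 = 716
    C–Cl: 1 × 320 = 320
    C–H: 7 × 420 = 2940
    H–Cl: 1 × 445 = 445
    Σ(formed) = 4421 kJ
  ΔH_A = 4314 − 4421 = −107 kJ
Reaction B:
  Bonds broken (reactants):
    O=O: 3 × 516 = 1548
    S–H: 4 × 335 = 1340
    Σ(broken) = 2888 kJ
  Bonds formed (products):
    O–H: 4 × 455 = 1820
    S=O: 4 × 514 = 2056
    Σ(formed) = 3876 kJ
  ΔH_B = 2888 − 3876 = −988 kJ
ΔH_A − ΔH_B = +881 kJ, so reaction B has the more negative ΔH; |ΔH_A − ΔH_B| = 881 kJ.

Reaction B, by 881 kJ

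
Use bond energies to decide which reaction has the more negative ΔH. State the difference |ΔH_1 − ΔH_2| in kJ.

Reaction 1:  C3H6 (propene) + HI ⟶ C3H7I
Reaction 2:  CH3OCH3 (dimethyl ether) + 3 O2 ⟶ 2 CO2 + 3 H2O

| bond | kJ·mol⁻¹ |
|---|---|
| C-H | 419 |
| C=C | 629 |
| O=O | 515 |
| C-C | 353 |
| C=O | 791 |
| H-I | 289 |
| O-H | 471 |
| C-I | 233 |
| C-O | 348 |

Reaction 2, by 1148 kJ

Reaction 1:
  Bonds broken (reactants):
    C-C: 1 × 353 = 353
    C-H: 6 × 419 = 2514
    C=C: 1 × 629 = 629
    H-I: 1 × 289 = 289
    Σ(broken) = 3785 kJ
  Bonds formed (products):
    C-C: 2 × 353 = 706
    C-H: 7 × 419 = 2933
    C-I: 1 × 233 = 233
    Σ(formed) = 3872 kJ
  ΔH_1 = 3785 − 3872 = −87 kJ
Reaction 2:
  Bonds broken (reactants):
    C-H: 6 × 419 = 2514
    C-O: 2 × 348 = 696
    O=O: 3 × 515 = 1545
    Σ(broken) = 4755 kJ
  Bonds formed (products):
    C=O: 4 × 791 = 3164
    O-H: 6 × 471 = 2826
    Σ(formed) = 5990 kJ
  ΔH_2 = 4755 − 5990 = −1235 kJ
ΔH_1 − ΔH_2 = +1148 kJ, so reaction 2 has the more negative ΔH; |ΔH_1 − ΔH_2| = 1148 kJ.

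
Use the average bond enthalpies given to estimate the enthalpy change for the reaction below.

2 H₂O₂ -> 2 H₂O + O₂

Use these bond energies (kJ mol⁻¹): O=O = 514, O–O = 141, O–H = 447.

Bonds broken (reactants):
  O–H: 4 × 447 = 1788
  O–O: 2 × 141 = 282
  Σ(broken) = 2070 kJ
Bonds formed (products):
  O–H: 4 × 447 = 1788
  O=O: 1 × 514 = 514
  Σ(formed) = 2302 kJ
ΔH = Σ(broken) − Σ(formed) = 2070 − 2302 = −232 kJ

ΔH ≈ −232 kJ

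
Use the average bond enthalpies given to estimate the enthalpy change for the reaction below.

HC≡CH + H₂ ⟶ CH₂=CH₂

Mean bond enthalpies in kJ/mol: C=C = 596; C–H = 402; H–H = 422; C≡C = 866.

ΔH ≈ −112 kJ

Bonds broken (reactants):
  C≡C: 1 × 866 = 866
  C–H: 2 × 402 = 804
  H–H: 1 × 422 = 422
  Σ(broken) = 2092 kJ
Bonds formed (products):
  C–H: 4 × 402 = 1608
  C=C: 1 × 596 = 596
  Σ(formed) = 2204 kJ
ΔH = Σ(broken) − Σ(formed) = 2092 − 2204 = −112 kJ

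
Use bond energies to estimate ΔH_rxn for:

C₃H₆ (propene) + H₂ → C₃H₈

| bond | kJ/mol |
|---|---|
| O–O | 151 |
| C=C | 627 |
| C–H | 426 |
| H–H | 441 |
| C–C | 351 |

ΔH ≈ −135 kJ

Bonds broken (reactants):
  C–C: 1 × 351 = 351
  C–H: 6 × 426 = 2556
  C=C: 1 × 627 = 627
  H–H: 1 × 441 = 441
  Σ(broken) = 3975 kJ
Bonds formed (products):
  C–C: 2 × 351 = 702
  C–H: 8 × 426 = 3408
  Σ(formed) = 4110 kJ
ΔH = Σ(broken) − Σ(formed) = 3975 − 4110 = −135 kJ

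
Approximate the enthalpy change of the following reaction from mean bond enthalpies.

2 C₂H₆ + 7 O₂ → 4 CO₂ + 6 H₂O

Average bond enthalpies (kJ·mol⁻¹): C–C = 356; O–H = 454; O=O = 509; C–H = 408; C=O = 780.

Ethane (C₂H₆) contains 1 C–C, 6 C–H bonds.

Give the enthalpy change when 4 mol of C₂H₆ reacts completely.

Bonds broken (reactants):
  C–C: 2 × 356 = 712
  C–H: 12 × 408 = 4896
  O=O: 7 × 509 = 3563
  Σ(broken) = 9171 kJ
Bonds formed (products):
  C=O: 8 × 780 = 6240
  O–H: 12 × 454 = 5448
  Σ(formed) = 11688 kJ
ΔH = Σ(broken) − Σ(formed) = 9171 − 11688 = −2517 kJ
For 2× the reaction as written: 2 × (−2517) = −5034 kJ

ΔH = −5034 kJ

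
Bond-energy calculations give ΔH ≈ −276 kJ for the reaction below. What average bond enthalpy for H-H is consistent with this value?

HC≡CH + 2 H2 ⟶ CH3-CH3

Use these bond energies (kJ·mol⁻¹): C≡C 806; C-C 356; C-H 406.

Let D be the H-H bond energy.
Σ(broken) = 1×806 + 2×406 + 2×D = 1618 + 2D
Σ(formed) = 1×356 + 6×406 = 2792
ΔH = Σ(broken) − Σ(formed) = (1618 + 2D) − (2792) = −1174 + 2D
Setting this equal to −276 kJ gives 2D = 898, so D = 449 kJ/mol.

D(H-H) ≈ 449 kJ/mol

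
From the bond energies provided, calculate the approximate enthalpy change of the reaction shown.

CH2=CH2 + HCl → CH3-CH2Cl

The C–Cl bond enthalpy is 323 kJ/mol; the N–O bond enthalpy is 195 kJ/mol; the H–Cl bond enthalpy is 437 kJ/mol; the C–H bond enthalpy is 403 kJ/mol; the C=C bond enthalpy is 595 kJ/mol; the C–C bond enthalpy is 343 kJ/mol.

ΔH ≈ −37 kJ

Bonds broken (reactants):
  C–H: 4 × 403 = 1612
  C=C: 1 × 595 = 595
  H–Cl: 1 × 437 = 437
  Σ(broken) = 2644 kJ
Bonds formed (products):
  C–C: 1 × 343 = 343
  C–Cl: 1 × 323 = 323
  C–H: 5 × 403 = 2015
  Σ(formed) = 2681 kJ
ΔH = Σ(broken) − Σ(formed) = 2644 − 2681 = −37 kJ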